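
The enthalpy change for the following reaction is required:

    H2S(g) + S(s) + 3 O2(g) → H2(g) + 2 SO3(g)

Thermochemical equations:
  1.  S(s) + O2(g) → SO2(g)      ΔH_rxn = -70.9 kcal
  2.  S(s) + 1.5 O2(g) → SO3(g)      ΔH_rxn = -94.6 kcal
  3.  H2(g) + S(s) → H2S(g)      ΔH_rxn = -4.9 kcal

ΔH_rxn = -184.3 kcal

eq. 1: not needed (SO2(g) appears nowhere else).
eq. 2 × 2 (scale by 2 for the 2 SO3(g)): (2)·(-94.6) = -189.2 kcal
eq. 3 reversed (reverse to put H2S(g) on the reactant side): +4.9 kcal
ΔH_rxn = (2)·(-94.6) + (-1)·(-4.9) = -184.3 kcal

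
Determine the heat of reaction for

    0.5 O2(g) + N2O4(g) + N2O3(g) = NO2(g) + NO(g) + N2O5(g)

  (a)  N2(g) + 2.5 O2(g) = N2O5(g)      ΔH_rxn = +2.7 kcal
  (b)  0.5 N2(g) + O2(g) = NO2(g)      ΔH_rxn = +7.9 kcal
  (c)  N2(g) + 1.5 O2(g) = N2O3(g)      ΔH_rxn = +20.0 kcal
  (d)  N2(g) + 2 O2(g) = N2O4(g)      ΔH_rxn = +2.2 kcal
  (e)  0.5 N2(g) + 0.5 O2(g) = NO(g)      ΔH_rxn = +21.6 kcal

ΔH_rxn = 10.0 kcal

(a) as written (N2O5(g) already on the product side): +2.7 kcal
(b) as written (NO2(g) already on the product side): +7.9 kcal
(c) reversed (reverse to put N2O3(g) on the reactant side): -20.0 kcal
(d) reversed (reverse to put N2O4(g) on the reactant side): -2.2 kcal
(e) as written (NO(g) already on the product side): +21.6 kcal
ΔH_rxn = (+2.7) + (+7.9) + (-20.0) + (-2.2) + (+21.6) = 10.0 kcal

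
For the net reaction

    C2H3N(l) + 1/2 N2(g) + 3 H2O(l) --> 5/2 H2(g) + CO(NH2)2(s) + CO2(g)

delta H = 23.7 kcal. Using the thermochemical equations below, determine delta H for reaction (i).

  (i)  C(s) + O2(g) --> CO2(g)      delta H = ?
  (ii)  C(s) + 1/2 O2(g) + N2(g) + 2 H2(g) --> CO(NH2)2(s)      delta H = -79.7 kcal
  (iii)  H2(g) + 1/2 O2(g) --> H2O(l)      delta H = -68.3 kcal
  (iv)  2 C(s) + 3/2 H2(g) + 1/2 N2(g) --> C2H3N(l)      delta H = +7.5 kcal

delta H = -94.0 kcal

(i) as written (CO2(g) already on the product side): contributes x
(ii) as written (CO(NH2)2(s) already on the product side): -79.7 kcal
(iii) reversed and × 3 (reverse to put H2O(l) on the reactant side; scale by 3 for the 3 H2O(l)): (-3)·(-68.3) = +204.9 kcal
(iv) reversed (reverse to put C2H3N(l) on the reactant side): -7.5 kcal
+23.7 = (-79.7) + (+204.9) + (-7.5) + x
x = (+23.7 − (+117.7)) / (1) = -94.0 kcal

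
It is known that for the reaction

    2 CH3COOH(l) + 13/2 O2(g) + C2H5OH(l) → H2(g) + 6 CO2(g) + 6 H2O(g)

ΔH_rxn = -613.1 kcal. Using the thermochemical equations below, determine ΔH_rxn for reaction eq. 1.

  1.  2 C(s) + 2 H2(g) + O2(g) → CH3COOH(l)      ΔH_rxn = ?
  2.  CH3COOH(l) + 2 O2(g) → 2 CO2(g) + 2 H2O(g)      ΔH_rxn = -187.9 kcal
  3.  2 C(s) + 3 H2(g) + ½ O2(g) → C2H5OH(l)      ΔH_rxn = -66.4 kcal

ΔH_rxn = -115.8 kcal

eq. 1 as written: contributes x
eq. 2 × 3: (3)·(-187.9) = -563.7 kcal
eq. 3 reversed: +66.4 kcal
-613.1 = (-563.7) + (+66.4) + x
x = (-613.1 − (-497.3)) / (1) = -115.8 kcal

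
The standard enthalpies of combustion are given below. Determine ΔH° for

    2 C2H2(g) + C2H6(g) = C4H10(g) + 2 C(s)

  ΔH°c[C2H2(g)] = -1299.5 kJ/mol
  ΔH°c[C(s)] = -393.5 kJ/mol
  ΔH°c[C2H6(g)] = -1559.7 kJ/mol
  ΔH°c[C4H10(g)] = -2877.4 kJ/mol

ΔH° = -494.3 kJ/mol

Using ΔH = Σ nΔHc°(reactants) − Σ nΔHc°(products):
= [2·(-1299.5) + 1·(-1559.7)] − [1·(-2877.4) + 2·(-393.5)]
= -494.3 kJ/mol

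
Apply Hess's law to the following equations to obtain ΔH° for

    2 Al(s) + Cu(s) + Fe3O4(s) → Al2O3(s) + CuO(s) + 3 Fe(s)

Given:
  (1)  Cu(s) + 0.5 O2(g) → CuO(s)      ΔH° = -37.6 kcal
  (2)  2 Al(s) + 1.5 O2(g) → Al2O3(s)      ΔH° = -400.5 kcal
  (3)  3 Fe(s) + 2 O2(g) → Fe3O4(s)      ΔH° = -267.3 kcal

ΔH° = -170.8 kcal

(1) as written (CuO(s) already on the product side): -37.6 kcal
(2) as written (Al2O3(s) already on the product side): -400.5 kcal
(3) reversed (reverse to put Fe3O4(s) on the reactant side): +267.3 kcal
Since enthalpy is a state function, ΔH° = (1)·(-37.6) + (1)·(-400.5) + (-1)·(-267.3) = -170.8 kcal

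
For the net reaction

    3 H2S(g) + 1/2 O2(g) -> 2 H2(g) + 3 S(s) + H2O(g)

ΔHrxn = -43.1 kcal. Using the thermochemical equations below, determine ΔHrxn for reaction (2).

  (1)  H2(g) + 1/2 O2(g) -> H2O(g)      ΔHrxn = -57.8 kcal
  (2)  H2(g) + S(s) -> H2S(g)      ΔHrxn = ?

ΔHrxn = -4.9 kcal

(1) as written: -57.8 kcal
(2) reversed and × 3: contributes −3·x
-43.1 = (-57.8) − 3·x
x = (-43.1 − (-57.8)) / (-3) = -4.9 kcal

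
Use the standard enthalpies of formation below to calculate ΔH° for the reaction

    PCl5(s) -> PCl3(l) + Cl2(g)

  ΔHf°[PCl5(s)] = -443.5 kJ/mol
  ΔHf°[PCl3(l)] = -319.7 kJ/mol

ΔH° = 123.8 kJ/mol

Products: 1·(-319.7) + 1·(+0.0) = -319.7
Reactants: 1·(-443.5) = -443.5
ΔH° = (-319.7) − (-443.5) = 123.8 kJ/mol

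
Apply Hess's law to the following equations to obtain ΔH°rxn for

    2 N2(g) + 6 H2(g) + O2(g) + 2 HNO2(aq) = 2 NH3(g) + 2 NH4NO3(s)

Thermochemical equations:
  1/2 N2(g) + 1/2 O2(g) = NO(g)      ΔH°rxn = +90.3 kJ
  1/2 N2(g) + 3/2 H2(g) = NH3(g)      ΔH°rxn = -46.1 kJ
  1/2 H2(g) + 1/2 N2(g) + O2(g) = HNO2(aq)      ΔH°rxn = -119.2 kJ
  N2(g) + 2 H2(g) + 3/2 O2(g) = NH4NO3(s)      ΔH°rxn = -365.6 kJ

ΔH°rxn = -585.0 kJ

equation 1: not needed (NO(g) appears nowhere else).
equation 2 × 2 (×2 to match 2 NH3(g) in the target): (2)·(-46.1) = -92.2 kJ
equation 3 reversed and × 2 (HNO2(aq) must end up as a reactant; ×2 to match 2 HNO2(aq) in the target): (-2)·(-119.2) = +238.4 kJ
equation 4 × 2 (×2 to match 2 NH4NO3(s) in the target): (2)·(-365.6) = -731.2 kJ
Combining the equations, ΔH°rxn = (-92.2) + (+238.4) + (-731.2) = -585.0 kJ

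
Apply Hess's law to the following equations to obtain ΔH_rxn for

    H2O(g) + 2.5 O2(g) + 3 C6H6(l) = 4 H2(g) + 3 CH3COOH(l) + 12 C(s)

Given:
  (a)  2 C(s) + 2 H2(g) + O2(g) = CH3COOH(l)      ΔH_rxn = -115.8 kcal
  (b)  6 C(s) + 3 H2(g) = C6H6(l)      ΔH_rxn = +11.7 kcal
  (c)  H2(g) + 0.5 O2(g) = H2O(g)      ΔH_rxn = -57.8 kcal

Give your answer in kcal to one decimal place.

ΔH_rxn = -324.7 kcal

(a) × 3: (3)·(-115.8) = -347.4 kcal
(b) reversed and × 3: (-3)·(+11.7) = -35.1 kcal
(c) reversed: +57.8 kcal
By Hess's law, ΔH_rxn = (-347.4) + (-35.1) + (+57.8) = -324.7 kcal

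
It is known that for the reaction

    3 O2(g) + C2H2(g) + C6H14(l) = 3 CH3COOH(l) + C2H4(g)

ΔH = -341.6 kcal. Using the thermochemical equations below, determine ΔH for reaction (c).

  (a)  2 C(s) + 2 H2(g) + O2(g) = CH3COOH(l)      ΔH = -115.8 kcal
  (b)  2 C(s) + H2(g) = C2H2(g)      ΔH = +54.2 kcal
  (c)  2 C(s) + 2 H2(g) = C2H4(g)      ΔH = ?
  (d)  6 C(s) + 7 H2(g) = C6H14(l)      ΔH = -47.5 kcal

(a) × 3: (3)·(-115.8) = -347.4 kcal
(b) reversed: -54.2 kcal
(c) as written: contributes x
(d) reversed: +47.5 kcal
-341.6 = (-347.4) + (-54.2) + (+47.5) + x
x = (-341.6 − (-354.1)) / (1) = 12.5 kcal

ΔH = 12.5 kcal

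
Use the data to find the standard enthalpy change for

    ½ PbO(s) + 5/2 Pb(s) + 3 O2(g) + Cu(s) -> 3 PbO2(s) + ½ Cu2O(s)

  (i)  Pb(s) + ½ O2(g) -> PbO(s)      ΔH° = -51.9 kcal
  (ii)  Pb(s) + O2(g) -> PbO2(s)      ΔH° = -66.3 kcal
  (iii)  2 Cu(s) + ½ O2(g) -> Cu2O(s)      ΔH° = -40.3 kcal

ΔH° = -193.1 kcal

(i) reversed and × 1/2 (reverse to put PbO(s) on the reactant side; ×1/2 to match 1/2 PbO(s) in the target): (-1/2)·(-51.9) = +25.95 kcal
(ii) × 3 (×3 to match 3 PbO2(s) in the target): (3)·(-66.3) = -198.9 kcal
(iii) × 1/2 (×1/2 to match 1/2 Cu2O(s) in the target): (1/2)·(-40.3) = -20.15 kcal
Since enthalpy is a state function, ΔH° = (-1/2)·(-51.9) + (3)·(-66.3) + (1/2)·(-40.3) = -193.1 kcal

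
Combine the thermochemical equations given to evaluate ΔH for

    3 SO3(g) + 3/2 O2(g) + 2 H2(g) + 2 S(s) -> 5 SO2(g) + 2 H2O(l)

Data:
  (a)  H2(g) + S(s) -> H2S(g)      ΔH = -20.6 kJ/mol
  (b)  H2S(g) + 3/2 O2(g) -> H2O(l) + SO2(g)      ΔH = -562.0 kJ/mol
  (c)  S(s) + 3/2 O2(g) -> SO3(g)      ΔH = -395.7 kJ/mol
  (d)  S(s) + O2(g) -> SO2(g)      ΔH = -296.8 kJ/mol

(a) × 2 (scale by 2 for the 2 H2(g)): (2)·(-20.6) = -41.2 kJ/mol
(b) × 2 (scale by 2 for the 2 H2O(l)): (2)·(-562.0) = -1124.0 kJ/mol
(c) reversed and × 3 (SO3(g) must end up as a reactant; scale by 3 for the 3 SO3(g)): (-3)·(-395.7) = +1187.1 kJ/mol
(d) × 3: (3)·(-296.8) = -890.4 kJ/mol
ΔH = (-41.2) + (-1124.0) + (+1187.1) + (-890.4) = -868.5 kJ/mol

ΔH = -868.5 kJ/mol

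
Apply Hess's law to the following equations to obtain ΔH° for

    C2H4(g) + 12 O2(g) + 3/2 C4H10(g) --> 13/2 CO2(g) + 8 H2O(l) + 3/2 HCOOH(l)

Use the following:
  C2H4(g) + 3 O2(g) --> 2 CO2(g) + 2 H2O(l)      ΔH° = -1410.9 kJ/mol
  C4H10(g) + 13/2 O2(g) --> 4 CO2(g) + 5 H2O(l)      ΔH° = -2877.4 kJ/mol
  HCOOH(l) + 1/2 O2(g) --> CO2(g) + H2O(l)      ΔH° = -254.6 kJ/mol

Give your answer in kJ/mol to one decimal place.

equation 1 as written: -1410.9 kJ/mol
equation 2 × 3/2: (3/2)·(-2877.4) = -4316.1 kJ/mol
equation 3 reversed and × 3/2: (-3/2)·(-254.6) = +381.9 kJ/mol
ΔH° = (-1410.9) + (-4316.1) + (+381.9) = -5345.1 kJ/mol

ΔH° = -5345.1 kJ/mol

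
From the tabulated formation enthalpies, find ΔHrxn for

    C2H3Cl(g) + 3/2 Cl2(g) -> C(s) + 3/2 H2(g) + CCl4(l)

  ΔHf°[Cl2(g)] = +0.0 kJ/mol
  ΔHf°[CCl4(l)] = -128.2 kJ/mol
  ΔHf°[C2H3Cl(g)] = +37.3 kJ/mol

ΔHrxn = -165.5 kJ/mol

Products: 1·(+0.0) + 3/2·(+0.0) + 1·(-128.2) = -128.2
Reactants: 1·(+37.3) + 3/2·(+0.0) = +37.3
ΔHrxn = (-128.2) − (+37.3) = -165.5 kJ/mol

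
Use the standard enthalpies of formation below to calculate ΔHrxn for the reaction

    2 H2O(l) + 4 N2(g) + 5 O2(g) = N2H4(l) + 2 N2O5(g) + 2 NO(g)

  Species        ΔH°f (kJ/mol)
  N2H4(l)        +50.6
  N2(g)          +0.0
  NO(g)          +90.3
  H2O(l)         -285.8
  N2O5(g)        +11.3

ΔHrxn = 825.4 kJ/mol

Products: 1·(+50.6) + 2·(+11.3) + 2·(+90.3) = +253.8
Reactants: 2·(-285.8) + 4·(+0.0) + 5·(+0.0) = -571.6
ΔHrxn = (+253.8) − (-571.6) = 825.4 kJ/mol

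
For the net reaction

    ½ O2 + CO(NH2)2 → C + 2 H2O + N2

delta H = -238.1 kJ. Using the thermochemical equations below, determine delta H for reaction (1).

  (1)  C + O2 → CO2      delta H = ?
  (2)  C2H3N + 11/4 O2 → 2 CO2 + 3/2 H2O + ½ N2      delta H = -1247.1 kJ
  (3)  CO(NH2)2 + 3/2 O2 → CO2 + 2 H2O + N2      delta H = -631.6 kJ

delta H = -393.5 kJ

(1) reversed (reverse to put C on the product side): contributes −x
(2): not needed (C2H3N appears nowhere else).
(3) as written (CO(NH2)2 already on the reactant side): -631.6 kJ
-238.1 = (-631.6) − x
x = (-238.1 − (-631.6)) / (-1) = -393.5 kJ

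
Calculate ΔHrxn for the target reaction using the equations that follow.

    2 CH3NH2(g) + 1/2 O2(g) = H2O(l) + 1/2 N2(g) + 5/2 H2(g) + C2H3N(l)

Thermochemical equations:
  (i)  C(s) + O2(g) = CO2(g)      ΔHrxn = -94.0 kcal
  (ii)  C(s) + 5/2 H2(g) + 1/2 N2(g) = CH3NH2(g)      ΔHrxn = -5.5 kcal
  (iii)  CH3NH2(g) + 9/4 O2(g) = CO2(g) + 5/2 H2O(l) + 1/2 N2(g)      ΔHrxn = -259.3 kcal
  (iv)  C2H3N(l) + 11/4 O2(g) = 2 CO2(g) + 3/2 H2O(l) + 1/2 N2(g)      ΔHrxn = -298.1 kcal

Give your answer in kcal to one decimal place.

ΔHrxn = -49.7 kcal

(i) as written: -94.0 kcal
(ii) reversed (reverse to put H2(g) on the product side): +5.5 kcal
(iii) as written: -259.3 kcal
(iv) reversed (reverse to put C2H3N(l) on the product side): +298.1 kcal
ΔHrxn = (1)·(-94.0) + (-1)·(-5.5) + (1)·(-259.3) + (-1)·(-298.1) = -49.7 kcal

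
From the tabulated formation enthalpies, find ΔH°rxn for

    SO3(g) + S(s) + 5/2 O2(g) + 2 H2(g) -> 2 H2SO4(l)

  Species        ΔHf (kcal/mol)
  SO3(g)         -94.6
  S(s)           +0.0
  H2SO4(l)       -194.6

ΔH°rxn = -294.6 kcal/mol

Products: 2·(-194.6) = -389.2
Reactants: 1·(-94.6) + 1·(+0.0) + 5/2·(+0.0) + 2·(+0.0) = -94.6
ΔH°rxn = (-389.2) − (-94.6) = -294.6 kcal/mol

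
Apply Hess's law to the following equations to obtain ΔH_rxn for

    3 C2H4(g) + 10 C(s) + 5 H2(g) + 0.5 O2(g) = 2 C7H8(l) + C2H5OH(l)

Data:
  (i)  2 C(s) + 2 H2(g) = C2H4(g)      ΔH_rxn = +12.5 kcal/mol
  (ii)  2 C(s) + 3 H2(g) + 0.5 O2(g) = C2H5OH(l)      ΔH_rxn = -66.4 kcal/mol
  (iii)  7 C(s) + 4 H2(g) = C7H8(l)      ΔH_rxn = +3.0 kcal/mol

ΔH_rxn = -97.9 kcal/mol

(i) reversed and × 3: (-3)·(+12.5) = -37.5 kcal/mol
(ii) as written: -66.4 kcal/mol
(iii) × 2: (2)·(+3.0) = +6.0 kcal/mol
ΔH_rxn = (-3)·(+12.5) + (1)·(-66.4) + (2)·(+3.0) = -97.9 kcal/mol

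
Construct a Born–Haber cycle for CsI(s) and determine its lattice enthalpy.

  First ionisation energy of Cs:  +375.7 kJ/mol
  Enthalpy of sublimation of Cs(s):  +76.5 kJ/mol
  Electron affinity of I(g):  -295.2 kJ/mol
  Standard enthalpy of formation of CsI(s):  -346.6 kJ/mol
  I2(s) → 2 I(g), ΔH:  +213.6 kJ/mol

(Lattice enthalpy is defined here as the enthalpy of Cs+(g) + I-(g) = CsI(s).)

U = -610.4 kJ/mol

ΔHf° = 1·ΔHsub + 1·(ΣIE) + 1/2·D(I2) + 1·EA + U
-346.6 = 1·(+76.5) + 1·(+375.7) + 1/2·(+213.6) + 1·(-295.2) + U
U = -346.6 − (+263.8) = -610.4 kJ/mol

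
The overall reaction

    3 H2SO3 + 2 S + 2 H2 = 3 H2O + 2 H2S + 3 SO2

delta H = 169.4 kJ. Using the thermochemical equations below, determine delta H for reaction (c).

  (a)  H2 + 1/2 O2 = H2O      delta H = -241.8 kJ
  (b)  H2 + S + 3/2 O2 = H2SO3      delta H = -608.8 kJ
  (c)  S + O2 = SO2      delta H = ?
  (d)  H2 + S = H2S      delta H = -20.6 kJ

(a) × 3: (3)·(-241.8) = -725.4 kJ
(b) reversed and × 3: (-3)·(-608.8) = +1826.4 kJ
(c) × 3: contributes 3·x
(d) × 2: (2)·(-20.6) = -41.2 kJ
+169.4 = (-725.4) + (+1826.4) + (-41.2) + 3·x
x = (+169.4 − (+1059.8)) / (3) = -296.8 kJ

delta H = -296.8 kJ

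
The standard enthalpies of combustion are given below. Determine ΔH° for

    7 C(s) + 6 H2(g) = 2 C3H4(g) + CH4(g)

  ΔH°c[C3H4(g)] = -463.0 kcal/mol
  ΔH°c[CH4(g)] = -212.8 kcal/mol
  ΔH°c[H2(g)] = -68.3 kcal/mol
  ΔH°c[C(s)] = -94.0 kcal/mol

ΔH° = 71.0 kcal/mol

Using ΔH = Σ nΔHc°(reactants) − Σ nΔHc°(products):
= [7·(-94.0) + 6·(-68.3)] − [2·(-463.0) + 1·(-212.8)]
= 71.0 kcal/mol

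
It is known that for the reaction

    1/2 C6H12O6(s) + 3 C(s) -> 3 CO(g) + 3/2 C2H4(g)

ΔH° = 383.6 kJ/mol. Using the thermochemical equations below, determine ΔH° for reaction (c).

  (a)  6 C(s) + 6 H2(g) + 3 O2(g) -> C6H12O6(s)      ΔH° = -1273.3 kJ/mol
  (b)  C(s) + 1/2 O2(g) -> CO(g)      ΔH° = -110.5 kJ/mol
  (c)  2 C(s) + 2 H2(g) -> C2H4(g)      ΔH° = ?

(a) reversed and × 1/2 (reverse to put C6H12O6(s) on the reactant side; ×1/2 to match 1/2 C6H12O6(s) in the target): (-1/2)·(-1273.3) = +636.65 kJ/mol
(b) × 3 (scale by 3 for the 3 CO(g)): (3)·(-110.5) = -331.5 kJ/mol
(c) × 3/2 (scale by 3/2 for the 3/2 C2H4(g)): contributes 3/2·x
+383.6 = (+636.65) + (-331.5) + 3/2·x
x = (+383.6 − (+305.15)) / (3/2) = 52.3 kJ/mol

ΔH° = 52.3 kJ/mol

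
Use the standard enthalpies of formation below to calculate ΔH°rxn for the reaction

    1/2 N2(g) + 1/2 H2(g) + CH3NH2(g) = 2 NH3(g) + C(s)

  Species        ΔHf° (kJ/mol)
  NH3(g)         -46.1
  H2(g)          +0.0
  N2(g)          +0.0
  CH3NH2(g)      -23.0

ΔH°rxn = -69.2 kJ/mol

Products: 2·(-46.1) + 1·(+0.0) = -92.2
Reactants: 1/2·(+0.0) + 1/2·(+0.0) + 1·(-23.0) = -23.0
ΔH°rxn = (-92.2) − (-23.0) = -69.2 kJ/mol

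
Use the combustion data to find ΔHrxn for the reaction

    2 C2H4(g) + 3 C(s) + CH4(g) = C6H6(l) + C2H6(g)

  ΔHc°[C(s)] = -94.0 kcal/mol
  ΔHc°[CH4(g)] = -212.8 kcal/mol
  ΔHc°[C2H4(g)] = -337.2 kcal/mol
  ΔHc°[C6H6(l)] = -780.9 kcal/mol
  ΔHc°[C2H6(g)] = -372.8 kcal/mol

ΔHrxn = -15.5 kcal/mol

With combustion enthalpies, reactants minus products:
= [2·(-337.2) + 3·(-94.0) + 1·(-212.8)] − [1·(-780.9) + 1·(-372.8)]
= -15.5 kcal/mol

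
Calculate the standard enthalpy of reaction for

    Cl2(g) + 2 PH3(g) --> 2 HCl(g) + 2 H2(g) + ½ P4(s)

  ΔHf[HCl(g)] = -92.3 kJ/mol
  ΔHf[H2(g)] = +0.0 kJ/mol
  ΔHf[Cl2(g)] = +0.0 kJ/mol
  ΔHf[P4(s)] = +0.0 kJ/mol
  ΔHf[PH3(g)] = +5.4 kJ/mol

ΔH°rxn = Σ nΔHf°(products) − Σ nΔHf°(reactants).
Products: 2·(-92.3) + 2·(+0.0) + 1/2·(+0.0) = -184.6
Reactants: 1·(+0.0) + 2·(+5.4) = +10.8
ΔH°rxn = (-184.6) − (+10.8) = -195.4 kJ/mol

ΔH°rxn = -195.4 kJ/mol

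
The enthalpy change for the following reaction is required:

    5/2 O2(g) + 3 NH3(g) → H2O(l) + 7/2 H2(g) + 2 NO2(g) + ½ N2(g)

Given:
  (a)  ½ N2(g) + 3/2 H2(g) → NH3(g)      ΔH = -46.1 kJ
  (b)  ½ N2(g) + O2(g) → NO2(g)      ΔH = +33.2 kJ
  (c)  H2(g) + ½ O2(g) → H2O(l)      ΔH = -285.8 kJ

(a) reversed and × 3: (-3)·(-46.1) = +138.3 kJ
(b) × 2: (2)·(+33.2) = +66.4 kJ
(c) as written: -285.8 kJ
By Hess's law, ΔH = (-3)·(-46.1) + (2)·(+33.2) + (1)·(-285.8) = -81.1 kJ

ΔH = -81.1 kJ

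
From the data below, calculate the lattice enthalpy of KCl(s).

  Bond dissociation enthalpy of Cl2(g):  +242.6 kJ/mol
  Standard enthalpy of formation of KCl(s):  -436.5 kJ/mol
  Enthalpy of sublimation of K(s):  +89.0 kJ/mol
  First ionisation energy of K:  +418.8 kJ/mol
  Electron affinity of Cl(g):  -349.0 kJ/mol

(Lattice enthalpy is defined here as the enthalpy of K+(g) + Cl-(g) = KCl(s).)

ΔHf° = 1·ΔHsub + 1·(ΣIE) + 1/2·D(Cl2) + 1·EA + U
-436.5 = 1·(+89.0) + 1·(+418.8) + 1/2·(+242.6) + 1·(-349.0) + U
U = -436.5 − (+280.1) = -716.6 kJ/mol

U = -716.6 kJ/mol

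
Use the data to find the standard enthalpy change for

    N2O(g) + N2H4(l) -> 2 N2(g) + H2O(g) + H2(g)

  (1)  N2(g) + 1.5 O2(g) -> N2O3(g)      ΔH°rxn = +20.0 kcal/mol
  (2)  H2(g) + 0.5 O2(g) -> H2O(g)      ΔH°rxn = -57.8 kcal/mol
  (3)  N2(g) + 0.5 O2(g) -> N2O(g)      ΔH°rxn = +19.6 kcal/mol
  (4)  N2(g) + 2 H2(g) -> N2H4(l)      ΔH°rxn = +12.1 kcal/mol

(1): not needed.
(2) as written: -57.8 kcal/mol
(3) reversed: -19.6 kcal/mol
(4) reversed: -12.1 kcal/mol
Since enthalpy is a state function, ΔH°rxn = (1)·(-57.8) + (-1)·(+19.6) + (-1)·(+12.1) = -89.5 kcal/mol

ΔH°rxn = -89.5 kcal/mol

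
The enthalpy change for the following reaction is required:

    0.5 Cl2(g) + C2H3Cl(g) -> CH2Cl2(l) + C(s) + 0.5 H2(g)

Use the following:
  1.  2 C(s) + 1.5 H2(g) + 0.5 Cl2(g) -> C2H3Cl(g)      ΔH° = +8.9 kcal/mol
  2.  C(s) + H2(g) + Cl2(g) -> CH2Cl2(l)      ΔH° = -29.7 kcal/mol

ΔH° = -38.6 kcal/mol

eq. 1 reversed (C2H3Cl(g) must end up as a reactant): -8.9 kcal/mol
eq. 2 as written (CH2Cl2(l) already on the product side): -29.7 kcal/mol
Combining the equations, ΔH° = (-8.9) + (-29.7) = -38.6 kcal/mol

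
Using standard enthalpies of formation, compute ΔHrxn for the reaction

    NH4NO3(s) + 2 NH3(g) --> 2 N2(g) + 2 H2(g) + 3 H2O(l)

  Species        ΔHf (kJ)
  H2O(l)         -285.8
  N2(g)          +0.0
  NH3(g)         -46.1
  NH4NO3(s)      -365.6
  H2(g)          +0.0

ΔHrxn = -399.6 kJ

ΔH°rxn = Σ nΔHf°(products) − Σ nΔHf°(reactants).
Products: 2·(+0.0) + 2·(+0.0) + 3·(-285.8) = -857.4
Reactants: 1·(-365.6) + 2·(-46.1) = -457.8
ΔHrxn = (-857.4) − (-457.8) = -399.6 kJ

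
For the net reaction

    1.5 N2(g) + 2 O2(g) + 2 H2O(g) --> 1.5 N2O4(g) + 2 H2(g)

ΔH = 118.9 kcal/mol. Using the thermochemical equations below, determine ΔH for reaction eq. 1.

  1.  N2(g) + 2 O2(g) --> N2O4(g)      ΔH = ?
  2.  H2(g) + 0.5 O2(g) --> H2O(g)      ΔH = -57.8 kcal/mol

ΔH = 2.2 kcal/mol

eq. 1 × 3/2: contributes 3/2·x
eq. 2 reversed and × 2: (-2)·(-57.8) = +115.6 kcal/mol
+118.9 = (+115.6) + 3/2·x
x = (+118.9 − (+115.6)) / (3/2) = 2.2 kcal/mol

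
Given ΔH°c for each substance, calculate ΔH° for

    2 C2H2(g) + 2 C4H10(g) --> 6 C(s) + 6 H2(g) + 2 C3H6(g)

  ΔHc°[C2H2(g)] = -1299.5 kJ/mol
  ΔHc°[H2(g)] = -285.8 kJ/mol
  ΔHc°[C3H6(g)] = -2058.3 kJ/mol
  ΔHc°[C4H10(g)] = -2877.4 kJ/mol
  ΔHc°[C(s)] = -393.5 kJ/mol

Using ΔH = Σ nΔHc°(reactants) − Σ nΔHc°(products):
= [2·(-1299.5) + 2·(-2877.4)] − [6·(-393.5) + 6·(-285.8) + 2·(-2058.3)]
= -161.4 kJ/mol

ΔH° = -161.4 kJ/mol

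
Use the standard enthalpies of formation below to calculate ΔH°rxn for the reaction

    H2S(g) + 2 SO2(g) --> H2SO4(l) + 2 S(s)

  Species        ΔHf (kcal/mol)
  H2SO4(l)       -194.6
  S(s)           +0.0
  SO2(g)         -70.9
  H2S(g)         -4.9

Products: 1·(-194.6) + 2·(+0.0) = -194.6
Reactants: 1·(-4.9) + 2·(-70.9) = -146.7
ΔH°rxn = (-194.6) − (-146.7) = -47.9 kcal/mol

ΔH°rxn = -47.9 kcal/mol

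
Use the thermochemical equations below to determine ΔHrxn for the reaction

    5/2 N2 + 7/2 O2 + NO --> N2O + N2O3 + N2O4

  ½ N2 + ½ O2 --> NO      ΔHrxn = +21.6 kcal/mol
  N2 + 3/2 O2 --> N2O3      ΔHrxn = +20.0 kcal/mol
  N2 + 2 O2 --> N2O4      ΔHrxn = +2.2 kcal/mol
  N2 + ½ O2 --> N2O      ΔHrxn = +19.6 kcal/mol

ΔHrxn = 20.2 kcal/mol

equation 1 reversed (reverse to put NO on the reactant side): -21.6 kcal/mol
equation 2 as written (N2O3 already on the product side): +20.0 kcal/mol
equation 3 as written (N2O4 already on the product side): +2.2 kcal/mol
equation 4 as written (N2O already on the product side): +19.6 kcal/mol
ΔHrxn = (-21.6) + (+20.0) + (+2.2) + (+19.6) = 20.2 kcal/mol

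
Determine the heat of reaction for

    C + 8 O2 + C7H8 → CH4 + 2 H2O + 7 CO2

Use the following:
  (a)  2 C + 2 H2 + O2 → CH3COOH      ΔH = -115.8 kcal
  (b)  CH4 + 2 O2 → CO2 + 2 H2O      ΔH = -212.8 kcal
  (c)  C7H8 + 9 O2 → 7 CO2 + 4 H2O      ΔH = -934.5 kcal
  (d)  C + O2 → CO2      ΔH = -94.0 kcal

ΔH = -815.7 kcal

(a): not needed (H2 appears nowhere else).
(b) reversed (CH4 must end up as a product): +212.8 kcal
(c) as written (C7H8 already on the reactant side): -934.5 kcal
(d) as written: -94.0 kcal
ΔH = (-1)·(-212.8) + (1)·(-934.5) + (1)·(-94.0) = -815.7 kcal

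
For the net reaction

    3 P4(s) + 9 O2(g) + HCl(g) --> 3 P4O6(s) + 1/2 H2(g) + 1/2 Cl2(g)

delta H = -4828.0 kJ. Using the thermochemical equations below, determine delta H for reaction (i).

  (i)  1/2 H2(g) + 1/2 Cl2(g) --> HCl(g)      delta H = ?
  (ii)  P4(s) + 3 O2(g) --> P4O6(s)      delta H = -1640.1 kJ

(i) reversed: contributes −x
(ii) × 3: (3)·(-1640.1) = -4920.3 kJ
-4828.0 = (-4920.3) − x
x = (-4828.0 − (-4920.3)) / (-1) = -92.3 kJ

delta H = -92.3 kJ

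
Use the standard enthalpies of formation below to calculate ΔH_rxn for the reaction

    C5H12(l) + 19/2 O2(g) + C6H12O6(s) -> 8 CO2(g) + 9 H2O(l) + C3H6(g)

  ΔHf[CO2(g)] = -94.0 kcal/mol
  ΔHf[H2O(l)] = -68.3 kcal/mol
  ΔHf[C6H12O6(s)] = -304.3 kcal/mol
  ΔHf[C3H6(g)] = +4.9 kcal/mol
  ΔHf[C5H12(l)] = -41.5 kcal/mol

Products: 8·(-94.0) + 9·(-68.3) + 1·(+4.9) = -1361.8
Reactants: 1·(-41.5) + 19/2·(+0.0) + 1·(-304.3) = -345.8
ΔH_rxn = (-1361.8) − (-345.8) = -1016.0 kcal/mol

ΔH_rxn = -1016.0 kcal/mol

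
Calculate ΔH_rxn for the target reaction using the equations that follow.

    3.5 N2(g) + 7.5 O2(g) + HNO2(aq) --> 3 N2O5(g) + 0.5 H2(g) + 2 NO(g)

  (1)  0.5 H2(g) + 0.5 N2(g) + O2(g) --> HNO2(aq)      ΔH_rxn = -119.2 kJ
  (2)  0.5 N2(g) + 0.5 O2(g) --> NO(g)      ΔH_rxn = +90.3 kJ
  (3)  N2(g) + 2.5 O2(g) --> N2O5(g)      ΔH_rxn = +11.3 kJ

ΔH_rxn = 333.7 kJ

(1) reversed (reverse to put HNO2(aq) on the reactant side): +119.2 kJ
(2) × 2 (×2 to match 2 NO(g) in the target): (2)·(+90.3) = +180.6 kJ
(3) × 3 (scale by 3 for the 3 N2O5(g)): (3)·(+11.3) = +33.9 kJ
ΔH_rxn = (-1)·(-119.2) + (2)·(+90.3) + (3)·(+11.3) = 333.7 kJ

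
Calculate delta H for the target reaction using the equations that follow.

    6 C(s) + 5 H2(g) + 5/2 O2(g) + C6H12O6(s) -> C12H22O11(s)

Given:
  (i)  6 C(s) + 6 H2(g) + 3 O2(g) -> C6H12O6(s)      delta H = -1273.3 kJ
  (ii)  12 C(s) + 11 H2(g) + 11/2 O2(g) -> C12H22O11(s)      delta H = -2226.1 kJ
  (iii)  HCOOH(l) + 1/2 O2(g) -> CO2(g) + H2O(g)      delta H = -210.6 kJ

delta H = -952.8 kJ

(i) reversed: +1273.3 kJ
(ii) as written: -2226.1 kJ
(iii): not needed.
By Hess's law, delta H = (-1)·(-1273.3) + (1)·(-2226.1) = -952.8 kJ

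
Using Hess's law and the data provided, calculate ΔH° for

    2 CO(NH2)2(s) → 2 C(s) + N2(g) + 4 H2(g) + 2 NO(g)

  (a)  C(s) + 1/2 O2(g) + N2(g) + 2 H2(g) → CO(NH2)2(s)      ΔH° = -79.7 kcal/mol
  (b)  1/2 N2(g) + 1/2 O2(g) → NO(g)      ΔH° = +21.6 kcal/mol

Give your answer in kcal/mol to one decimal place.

ΔH° = 202.6 kcal/mol

(a) reversed and × 2: (-2)·(-79.7) = +159.4 kcal/mol
(b) × 2: (2)·(+21.6) = +43.2 kcal/mol
Summing the manipulated equations, ΔH° = (+159.4) + (+43.2) = 202.6 kcal/mol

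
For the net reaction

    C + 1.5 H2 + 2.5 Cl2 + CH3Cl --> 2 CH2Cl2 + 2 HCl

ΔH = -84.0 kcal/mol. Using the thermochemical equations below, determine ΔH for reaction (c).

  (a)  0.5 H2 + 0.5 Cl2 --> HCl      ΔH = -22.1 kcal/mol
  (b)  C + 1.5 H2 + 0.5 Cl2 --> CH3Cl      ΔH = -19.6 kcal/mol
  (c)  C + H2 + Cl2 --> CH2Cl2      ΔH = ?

(a) × 2: (2)·(-22.1) = -44.2 kcal/mol
(b) reversed: +19.6 kcal/mol
(c) × 2: contributes 2·x
-84.0 = (-44.2) + (+19.6) + 2·x
x = (-84.0 − (-24.6)) / (2) = -29.7 kcal/mol

ΔH = -29.7 kcal/mol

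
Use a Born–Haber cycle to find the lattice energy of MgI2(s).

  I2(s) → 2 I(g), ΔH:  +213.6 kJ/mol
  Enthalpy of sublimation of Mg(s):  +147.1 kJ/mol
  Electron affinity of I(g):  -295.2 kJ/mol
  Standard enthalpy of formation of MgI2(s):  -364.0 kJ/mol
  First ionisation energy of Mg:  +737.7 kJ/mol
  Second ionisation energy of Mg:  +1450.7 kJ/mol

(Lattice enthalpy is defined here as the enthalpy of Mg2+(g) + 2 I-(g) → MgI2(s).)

U = -2322.7 kJ/mol

ΔHf° = 1·ΔHsub + 1·(ΣIE) + 1·D(I2) + 2·EA + U
-364.0 = 1·(+147.1) + 1·(+2188.4) + 1·(+213.6) + 2·(-295.2) + U
U = -364.0 − (+1958.7) = -2322.7 kJ/mol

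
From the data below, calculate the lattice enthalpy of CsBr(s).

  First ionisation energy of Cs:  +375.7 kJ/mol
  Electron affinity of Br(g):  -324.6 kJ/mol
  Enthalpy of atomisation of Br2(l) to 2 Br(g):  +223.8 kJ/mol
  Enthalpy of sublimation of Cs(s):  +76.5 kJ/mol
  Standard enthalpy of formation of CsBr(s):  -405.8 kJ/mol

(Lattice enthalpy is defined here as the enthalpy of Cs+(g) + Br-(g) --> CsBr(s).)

U = -645.3 kJ/mol

ΔHf° = 1·ΔHsub + 1·(ΣIE) + 1/2·D(Br2) + 1·EA + U
-405.8 = 1·(+76.5) + 1·(+375.7) + 1/2·(+223.8) + 1·(-324.6) + U
U = -405.8 − (+239.5) = -645.3 kJ/mol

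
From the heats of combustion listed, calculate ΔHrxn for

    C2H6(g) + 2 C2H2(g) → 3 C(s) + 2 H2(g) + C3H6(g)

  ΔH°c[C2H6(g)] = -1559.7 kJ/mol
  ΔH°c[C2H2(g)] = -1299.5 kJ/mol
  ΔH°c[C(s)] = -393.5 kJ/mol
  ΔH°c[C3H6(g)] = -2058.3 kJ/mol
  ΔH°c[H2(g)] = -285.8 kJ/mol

ΔHrxn = -348.3 kJ/mol

With combustion enthalpies, reactants minus products:
= [1·(-1559.7) + 2·(-1299.5)] − [3·(-393.5) + 2·(-285.8) + 1·(-2058.3)]
= -348.3 kJ/mol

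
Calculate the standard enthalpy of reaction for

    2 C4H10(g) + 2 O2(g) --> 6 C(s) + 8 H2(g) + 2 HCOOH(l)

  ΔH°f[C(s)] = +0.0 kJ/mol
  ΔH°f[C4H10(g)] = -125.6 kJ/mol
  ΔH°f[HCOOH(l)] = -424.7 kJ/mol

ΔH°rxn = Σ nΔHf°(products) − Σ nΔHf°(reactants).
Products: 6·(+0.0) + 8·(+0.0) + 2·(-424.7) = -849.4
Reactants: 2·(-125.6) + 2·(+0.0) = -251.2
ΔH° = (-849.4) − (-251.2) = -598.2 kJ/mol

ΔH° = -598.2 kJ/mol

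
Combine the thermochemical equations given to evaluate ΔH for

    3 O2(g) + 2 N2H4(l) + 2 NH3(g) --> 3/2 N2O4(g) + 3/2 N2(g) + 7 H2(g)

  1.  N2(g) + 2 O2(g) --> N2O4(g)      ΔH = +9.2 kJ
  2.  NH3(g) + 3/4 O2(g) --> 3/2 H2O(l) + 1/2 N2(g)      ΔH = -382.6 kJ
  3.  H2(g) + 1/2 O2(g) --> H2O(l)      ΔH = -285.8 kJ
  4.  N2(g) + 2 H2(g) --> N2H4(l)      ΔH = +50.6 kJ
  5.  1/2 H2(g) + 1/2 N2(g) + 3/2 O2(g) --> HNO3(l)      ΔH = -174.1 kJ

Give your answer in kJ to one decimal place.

eq. 1 × 3/2 (scale by 3/2 for the 3/2 N2O4(g)): (3/2)·(+9.2) = +13.8 kJ
eq. 2 × 2 (scale by 2 for the 2 NH3(g)): (2)·(-382.6) = -765.2 kJ
eq. 3 reversed and × 3: (-3)·(-285.8) = +857.4 kJ
eq. 4 reversed and × 2 (reverse to put N2H4(l) on the reactant side; scale by 2 for the 2 N2H4(l)): (-2)·(+50.6) = -101.2 kJ
eq. 5: not needed (HNO3(l) appears nowhere else).
Combining the equations, ΔH = (+13.8) + (-765.2) + (+857.4) + (-101.2) = 4.8 kJ

ΔH = 4.8 kJ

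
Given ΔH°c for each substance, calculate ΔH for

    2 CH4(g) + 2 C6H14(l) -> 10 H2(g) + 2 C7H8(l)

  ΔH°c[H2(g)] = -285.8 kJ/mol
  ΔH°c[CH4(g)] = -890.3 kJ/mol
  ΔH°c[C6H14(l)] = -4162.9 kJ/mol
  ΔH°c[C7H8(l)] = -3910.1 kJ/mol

ΔH = 571.8 kJ/mol

With combustion enthalpies, reactants minus products:
= [2·(-890.3) + 2·(-4162.9)] − [10·(-285.8) + 2·(-3910.1)]
= 571.8 kJ/mol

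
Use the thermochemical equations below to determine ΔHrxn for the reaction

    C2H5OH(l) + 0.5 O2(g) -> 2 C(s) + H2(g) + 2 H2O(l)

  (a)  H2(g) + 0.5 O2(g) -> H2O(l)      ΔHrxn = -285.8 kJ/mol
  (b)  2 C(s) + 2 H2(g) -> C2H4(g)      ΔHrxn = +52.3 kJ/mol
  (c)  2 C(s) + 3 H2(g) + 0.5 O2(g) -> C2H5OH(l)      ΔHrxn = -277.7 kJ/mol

(a) × 2 (×2 to match 2 H2O(l) in the target): (2)·(-285.8) = -571.6 kJ/mol
(b): not needed (C2H4(g) appears nowhere else).
(c) reversed (C2H5OH(l) must end up as a reactant): +277.7 kJ/mol
Since enthalpy is a state function, ΔHrxn = (2)·(-285.8) + (-1)·(-277.7) = -293.9 kJ/mol

ΔHrxn = -293.9 kJ/mol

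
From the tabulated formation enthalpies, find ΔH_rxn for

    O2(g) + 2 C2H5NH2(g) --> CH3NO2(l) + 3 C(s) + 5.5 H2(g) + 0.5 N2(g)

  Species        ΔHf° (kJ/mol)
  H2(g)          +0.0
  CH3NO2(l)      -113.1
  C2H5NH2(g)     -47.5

ΔH_rxn = -18.1 kJ/mol

ΔH°rxn = Σ nΔHf°(products) − Σ nΔHf°(reactants).
Products: 1·(-113.1) + 3·(+0.0) + 11/2·(+0.0) + 1/2·(+0.0) = -113.1
Reactants: 1·(+0.0) + 2·(-47.5) = -95.0
ΔH_rxn = (-113.1) − (-95.0) = -18.1 kJ/mol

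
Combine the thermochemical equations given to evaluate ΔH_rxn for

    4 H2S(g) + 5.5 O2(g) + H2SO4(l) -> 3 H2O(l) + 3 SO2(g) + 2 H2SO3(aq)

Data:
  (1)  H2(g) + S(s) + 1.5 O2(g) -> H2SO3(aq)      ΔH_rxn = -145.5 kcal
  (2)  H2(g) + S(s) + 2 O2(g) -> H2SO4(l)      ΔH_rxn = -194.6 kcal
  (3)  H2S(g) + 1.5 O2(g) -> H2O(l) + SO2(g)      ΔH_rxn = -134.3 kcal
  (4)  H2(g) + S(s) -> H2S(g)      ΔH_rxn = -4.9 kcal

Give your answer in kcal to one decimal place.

ΔH_rxn = -494.4 kcal

(1) × 2 (×2 to match 2 H2SO3(aq) in the target): (2)·(-145.5) = -291.0 kcal
(2) reversed (reverse to put H2SO4(l) on the reactant side): +194.6 kcal
(3) × 3 (scale by 3 for the 3 H2O(l)): (3)·(-134.3) = -402.9 kcal
(4) reversed: +4.9 kcal
By Hess's law, ΔH_rxn = (-291.0) + (+194.6) + (-402.9) + (+4.9) = -494.4 kcal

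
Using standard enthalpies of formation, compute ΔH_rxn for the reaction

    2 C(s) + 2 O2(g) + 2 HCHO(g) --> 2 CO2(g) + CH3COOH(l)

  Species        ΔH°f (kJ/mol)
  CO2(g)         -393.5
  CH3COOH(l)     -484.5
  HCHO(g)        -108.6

ΔH_rxn = -1054.3 kJ/mol

ΔH°rxn = Σ nΔHf°(products) − Σ nΔHf°(reactants).
Products: 2·(-393.5) + 1·(-484.5) = -1271.5
Reactants: 2·(+0.0) + 2·(+0.0) + 2·(-108.6) = -217.2
ΔH_rxn = (-1271.5) − (-217.2) = -1054.3 kJ/mol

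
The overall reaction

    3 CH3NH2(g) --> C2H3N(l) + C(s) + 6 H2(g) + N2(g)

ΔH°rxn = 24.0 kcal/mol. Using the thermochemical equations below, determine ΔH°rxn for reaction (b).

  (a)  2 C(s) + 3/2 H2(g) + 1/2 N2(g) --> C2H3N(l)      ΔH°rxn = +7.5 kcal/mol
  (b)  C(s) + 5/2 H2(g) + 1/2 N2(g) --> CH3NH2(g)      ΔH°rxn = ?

(a) as written: +7.5 kcal/mol
(b) reversed and × 3: contributes −3·x
+24.0 = (+7.5) − 3·x
x = (+24.0 − (+7.5)) / (-3) = -5.5 kcal/mol

ΔH°rxn = -5.5 kcal/mol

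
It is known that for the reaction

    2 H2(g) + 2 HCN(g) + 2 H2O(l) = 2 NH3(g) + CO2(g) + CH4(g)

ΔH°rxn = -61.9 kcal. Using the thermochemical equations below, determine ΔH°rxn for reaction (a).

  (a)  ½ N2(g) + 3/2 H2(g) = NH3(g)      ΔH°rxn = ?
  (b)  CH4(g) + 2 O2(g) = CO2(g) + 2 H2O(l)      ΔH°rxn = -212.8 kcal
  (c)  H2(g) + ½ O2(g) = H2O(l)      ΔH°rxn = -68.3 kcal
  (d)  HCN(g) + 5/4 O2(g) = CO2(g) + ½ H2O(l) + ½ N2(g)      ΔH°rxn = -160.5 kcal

ΔH°rxn = -11.0 kcal

(a) × 2 (×2 to match 2 NH3(g) in the target): contributes 2·x
(b) reversed (reverse to put CH4(g) on the product side): +212.8 kcal
(c) reversed: +68.3 kcal
(d) × 2 (×2 to match 2 HCN(g) in the target): (2)·(-160.5) = -321.0 kcal
-61.9 = (+212.8) + (+68.3) + (-321.0) + 2·x
x = (-61.9 − (-39.9)) / (2) = -11.0 kcal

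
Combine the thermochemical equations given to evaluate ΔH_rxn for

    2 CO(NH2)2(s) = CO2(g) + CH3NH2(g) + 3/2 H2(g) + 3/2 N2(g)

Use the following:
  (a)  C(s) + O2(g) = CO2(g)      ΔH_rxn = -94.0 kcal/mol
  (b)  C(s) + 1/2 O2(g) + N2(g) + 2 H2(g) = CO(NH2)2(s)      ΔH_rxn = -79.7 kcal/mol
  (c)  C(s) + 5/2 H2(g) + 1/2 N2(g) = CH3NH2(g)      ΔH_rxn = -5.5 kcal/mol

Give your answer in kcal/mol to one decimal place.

ΔH_rxn = 59.9 kcal/mol

(a) as written (CO2(g) already on the product side): -94.0 kcal/mol
(b) reversed and × 2 (CO(NH2)2(s) must end up as a reactant; ×2 to match 2 CO(NH2)2(s) in the target): (-2)·(-79.7) = +159.4 kcal/mol
(c) as written (CH3NH2(g) already on the product side): -5.5 kcal/mol
Since enthalpy is a state function, ΔH_rxn = (-94.0) + (+159.4) + (-5.5) = 59.9 kcal/mol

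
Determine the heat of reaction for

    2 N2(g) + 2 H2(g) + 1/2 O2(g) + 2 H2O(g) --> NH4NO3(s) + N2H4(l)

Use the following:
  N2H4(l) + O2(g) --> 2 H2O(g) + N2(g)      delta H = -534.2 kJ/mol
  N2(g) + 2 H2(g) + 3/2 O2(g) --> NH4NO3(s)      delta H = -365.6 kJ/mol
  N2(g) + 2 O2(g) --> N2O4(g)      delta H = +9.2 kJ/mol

delta H = 168.6 kJ/mol

equation 1 reversed: +534.2 kJ/mol
equation 2 as written: -365.6 kJ/mol
equation 3: not needed.
By Hess's law, delta H = (-1)·(-534.2) + (1)·(-365.6) = 168.6 kJ/mol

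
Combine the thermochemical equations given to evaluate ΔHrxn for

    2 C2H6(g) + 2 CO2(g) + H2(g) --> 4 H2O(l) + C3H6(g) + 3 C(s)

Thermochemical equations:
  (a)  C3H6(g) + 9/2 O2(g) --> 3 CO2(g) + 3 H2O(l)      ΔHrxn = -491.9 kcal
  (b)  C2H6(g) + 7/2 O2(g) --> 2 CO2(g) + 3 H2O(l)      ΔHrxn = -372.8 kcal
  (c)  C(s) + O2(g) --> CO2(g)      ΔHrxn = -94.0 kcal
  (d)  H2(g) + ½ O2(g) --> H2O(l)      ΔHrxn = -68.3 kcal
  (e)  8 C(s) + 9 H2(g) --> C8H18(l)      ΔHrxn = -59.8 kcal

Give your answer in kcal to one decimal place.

(a) reversed (reverse to put C3H6(g) on the product side): +491.9 kcal
(b) × 2 (scale by 2 for the 2 C2H6(g)): (2)·(-372.8) = -745.6 kcal
(c) reversed and × 3: (-3)·(-94.0) = +282.0 kcal
(d) as written: -68.3 kcal
(e): not needed (C8H18(l) appears nowhere else).
By Hess's law, ΔHrxn = (+491.9) + (-745.6) + (+282.0) + (-68.3) = -40.0 kcal

ΔHrxn = -40.0 kcal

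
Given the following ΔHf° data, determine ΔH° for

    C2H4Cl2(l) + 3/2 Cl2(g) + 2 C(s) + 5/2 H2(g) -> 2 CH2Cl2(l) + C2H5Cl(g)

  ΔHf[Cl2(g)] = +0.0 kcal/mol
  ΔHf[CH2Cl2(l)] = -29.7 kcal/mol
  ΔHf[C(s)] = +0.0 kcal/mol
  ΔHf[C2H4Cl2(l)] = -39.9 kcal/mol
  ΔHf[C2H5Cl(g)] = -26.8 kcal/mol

ΔH° = -46.3 kcal/mol

ΔH°rxn = Σ nΔHf°(products) − Σ nΔHf°(reactants).
Products: 2·(-29.7) + 1·(-26.8) = -86.2
Reactants: 1·(-39.9) + 3/2·(+0.0) + 2·(+0.0) + 5/2·(+0.0) = -39.9
ΔH° = (-86.2) − (-39.9) = -46.3 kcal/mol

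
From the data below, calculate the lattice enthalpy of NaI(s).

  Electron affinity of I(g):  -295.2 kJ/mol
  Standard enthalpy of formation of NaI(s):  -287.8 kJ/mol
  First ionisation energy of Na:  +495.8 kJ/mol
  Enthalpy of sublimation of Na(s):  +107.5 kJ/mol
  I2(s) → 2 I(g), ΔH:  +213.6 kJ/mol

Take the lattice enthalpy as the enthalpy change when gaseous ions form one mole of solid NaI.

U = -702.7 kJ/mol

ΔHf° = 1·ΔHsub + 1·(ΣIE) + 1/2·D(I2) + 1·EA + U
-287.8 = 1·(+107.5) + 1·(+495.8) + 1/2·(+213.6) + 1·(-295.2) + U
U = -287.8 − (+414.9) = -702.7 kJ/mol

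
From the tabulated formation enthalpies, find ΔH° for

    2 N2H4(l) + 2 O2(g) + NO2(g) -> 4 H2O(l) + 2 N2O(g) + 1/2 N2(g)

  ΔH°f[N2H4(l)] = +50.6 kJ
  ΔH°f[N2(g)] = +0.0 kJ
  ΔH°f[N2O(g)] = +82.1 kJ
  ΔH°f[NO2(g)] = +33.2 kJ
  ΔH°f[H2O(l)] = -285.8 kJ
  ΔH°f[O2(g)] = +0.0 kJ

ΔH° = -1113.4 kJ

ΔH°rxn = Σ nΔHf°(products) − Σ nΔHf°(reactants).
Products: 4·(-285.8) + 2·(+82.1) + 1/2·(+0.0) = -979.0
Reactants: 2·(+50.6) + 2·(+0.0) + 1·(+33.2) = +134.4
ΔH° = (-979.0) − (+134.4) = -1113.4 kJ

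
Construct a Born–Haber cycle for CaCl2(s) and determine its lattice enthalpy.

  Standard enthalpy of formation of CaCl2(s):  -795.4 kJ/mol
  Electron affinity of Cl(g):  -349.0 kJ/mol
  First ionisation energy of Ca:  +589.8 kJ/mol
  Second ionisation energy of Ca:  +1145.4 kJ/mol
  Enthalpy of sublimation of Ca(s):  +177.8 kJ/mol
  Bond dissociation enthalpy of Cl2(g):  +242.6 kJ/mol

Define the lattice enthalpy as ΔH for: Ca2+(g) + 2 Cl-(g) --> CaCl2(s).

U = -2253.0 kJ/mol

ΔHf° = 1·ΔHsub + 1·(ΣIE) + 1·D(Cl2) + 2·EA + U
-795.4 = 1·(+177.8) + 1·(+1735.2) + 1·(+242.6) + 2·(-349.0) + U
U = -795.4 − (+1457.6) = -2253.0 kJ/mol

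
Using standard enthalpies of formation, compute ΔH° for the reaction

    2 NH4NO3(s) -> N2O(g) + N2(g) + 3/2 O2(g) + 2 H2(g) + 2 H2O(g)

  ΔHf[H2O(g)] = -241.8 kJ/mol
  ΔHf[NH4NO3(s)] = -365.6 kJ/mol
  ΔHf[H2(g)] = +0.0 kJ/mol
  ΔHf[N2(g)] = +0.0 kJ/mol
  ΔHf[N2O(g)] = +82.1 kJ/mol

Products: 1·(+82.1) + 1·(+0.0) + 3/2·(+0.0) + 2·(+0.0) + 2·(-241.8) = -401.5
Reactants: 2·(-365.6) = -731.2
ΔH° = (-401.5) − (-731.2) = 329.7 kJ/mol

ΔH° = 329.7 kJ/mol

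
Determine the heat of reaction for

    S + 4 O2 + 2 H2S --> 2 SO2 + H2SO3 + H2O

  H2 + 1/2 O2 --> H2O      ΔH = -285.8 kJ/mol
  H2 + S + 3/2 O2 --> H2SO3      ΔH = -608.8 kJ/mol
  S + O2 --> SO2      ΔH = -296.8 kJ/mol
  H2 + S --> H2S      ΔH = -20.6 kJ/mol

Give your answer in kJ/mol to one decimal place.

ΔH = -1447.0 kJ/mol

equation 1 as written (H2O already on the product side): -285.8 kJ/mol
equation 2 as written (H2SO3 already on the product side): -608.8 kJ/mol
equation 3 × 2 (scale by 2 for the 2 SO2): (2)·(-296.8) = -593.6 kJ/mol
equation 4 reversed and × 2 (H2S must end up as a reactant; scale by 2 for the 2 H2S): (-2)·(-20.6) = +41.2 kJ/mol
By Hess's law, ΔH = (-285.8) + (-608.8) + (-593.6) + (+41.2) = -1447.0 kJ/mol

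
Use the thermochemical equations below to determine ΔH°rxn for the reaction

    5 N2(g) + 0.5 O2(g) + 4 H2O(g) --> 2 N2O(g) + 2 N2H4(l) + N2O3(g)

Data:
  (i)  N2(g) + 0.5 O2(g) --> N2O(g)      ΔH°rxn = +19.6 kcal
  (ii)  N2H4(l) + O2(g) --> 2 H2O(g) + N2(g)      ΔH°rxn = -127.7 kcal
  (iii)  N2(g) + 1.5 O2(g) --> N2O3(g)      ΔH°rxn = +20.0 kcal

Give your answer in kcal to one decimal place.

(i) × 2 (×2 to match 2 N2O(g) in the target): (2)·(+19.6) = +39.2 kcal
(ii) reversed and × 2 (N2H4(l) must end up as a product; scale by 2 for the 2 N2H4(l)): (-2)·(-127.7) = +255.4 kcal
(iii) as written (N2O3(g) already on the product side): +20.0 kcal
Summing the manipulated equations, ΔH°rxn = (+39.2) + (+255.4) + (+20.0) = 314.6 kcal

ΔH°rxn = 314.6 kcal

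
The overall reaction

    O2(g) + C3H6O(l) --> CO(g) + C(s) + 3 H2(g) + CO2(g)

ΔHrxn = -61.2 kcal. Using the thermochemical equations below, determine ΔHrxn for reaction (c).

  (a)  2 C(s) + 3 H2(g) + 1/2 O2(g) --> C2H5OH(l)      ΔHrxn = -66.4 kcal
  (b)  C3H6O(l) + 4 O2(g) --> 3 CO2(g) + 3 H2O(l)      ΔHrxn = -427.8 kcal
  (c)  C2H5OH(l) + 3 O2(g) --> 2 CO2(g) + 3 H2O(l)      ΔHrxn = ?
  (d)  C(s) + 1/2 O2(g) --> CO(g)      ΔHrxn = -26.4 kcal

(a) reversed (H2(g) must end up as a product): +66.4 kcal
(b) as written (C3H6O(l) already on the reactant side): -427.8 kcal
(c) reversed: contributes −x
(d) as written (CO(g) already on the product side): -26.4 kcal
-61.2 = (+66.4) + (-427.8) + (-26.4) − x
x = (-61.2 − (-387.8)) / (-1) = -326.6 kcal

ΔHrxn = -326.6 kcal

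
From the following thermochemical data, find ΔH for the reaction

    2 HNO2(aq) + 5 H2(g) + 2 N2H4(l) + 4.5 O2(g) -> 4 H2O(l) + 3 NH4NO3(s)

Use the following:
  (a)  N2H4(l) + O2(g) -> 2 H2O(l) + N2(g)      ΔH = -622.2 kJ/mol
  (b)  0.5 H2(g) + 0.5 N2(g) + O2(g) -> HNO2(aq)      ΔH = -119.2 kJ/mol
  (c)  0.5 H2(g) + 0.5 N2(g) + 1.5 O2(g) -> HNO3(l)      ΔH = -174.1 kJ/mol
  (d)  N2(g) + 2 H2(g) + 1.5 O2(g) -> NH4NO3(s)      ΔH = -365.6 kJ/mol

(a) × 2 (×2 to match 2 N2H4(l) in the target): (2)·(-622.2) = -1244.4 kJ/mol
(b) reversed and × 2 (reverse to put HNO2(aq) on the reactant side; ×2 to match 2 HNO2(aq) in the target): (-2)·(-119.2) = +238.4 kJ/mol
(c): not needed (HNO3(l) appears nowhere else).
(d) × 3 (scale by 3 for the 3 NH4NO3(s)): (3)·(-365.6) = -1096.8 kJ/mol
Since enthalpy is a state function, ΔH = (2)·(-622.2) + (-2)·(-119.2) + (3)·(-365.6) = -2102.8 kJ/mol

ΔH = -2102.8 kJ/mol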